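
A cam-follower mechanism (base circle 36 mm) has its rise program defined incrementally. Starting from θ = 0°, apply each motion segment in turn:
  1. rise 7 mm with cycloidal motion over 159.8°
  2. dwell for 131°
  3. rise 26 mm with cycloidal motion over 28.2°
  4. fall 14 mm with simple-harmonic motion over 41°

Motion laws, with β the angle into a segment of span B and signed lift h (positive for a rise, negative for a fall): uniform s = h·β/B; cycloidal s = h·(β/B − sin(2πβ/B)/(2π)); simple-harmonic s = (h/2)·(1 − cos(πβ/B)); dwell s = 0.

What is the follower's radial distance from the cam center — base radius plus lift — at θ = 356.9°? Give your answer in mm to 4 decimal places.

seg 1 [0°–159.8°] cycloidal, h=7: full span → s += 7 → s = 7.0000
seg 2 [159.8°–290.8°] dwell: s stays 7.0000
seg 3 [290.8°–319°] cycloidal, h=26: full span → s += 26 → s = 33.0000
seg 4 [319°–360°] simple-harmonic, h=-14: θ=356.9° here. β=37.9, B=41. -14/2·(1 − cos(π·0.9244)) = -13.8034 → s = 19.1966
radial distance = base radius + s = 36 + 19.1966 = 55.1966

55.1966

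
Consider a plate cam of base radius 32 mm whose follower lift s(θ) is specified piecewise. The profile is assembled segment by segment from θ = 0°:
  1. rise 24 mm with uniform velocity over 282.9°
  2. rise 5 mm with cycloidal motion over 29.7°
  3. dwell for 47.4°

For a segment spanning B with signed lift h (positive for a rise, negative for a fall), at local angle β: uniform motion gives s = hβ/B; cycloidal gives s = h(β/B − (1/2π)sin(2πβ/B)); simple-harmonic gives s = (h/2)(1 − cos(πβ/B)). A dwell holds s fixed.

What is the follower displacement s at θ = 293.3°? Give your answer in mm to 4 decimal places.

seg 1 [0°–282.9°] uniform, h=24: full span → s += 24 → s = 24.0000
seg 2 [282.9°–312.6°] cycloidal, h=5: θ=293.3° here. β=10.4, B=29.7. 5·(0.3502 − sin(2π·0.3502)/(2π)) = 1.1075 → s = 25.1075

25.1075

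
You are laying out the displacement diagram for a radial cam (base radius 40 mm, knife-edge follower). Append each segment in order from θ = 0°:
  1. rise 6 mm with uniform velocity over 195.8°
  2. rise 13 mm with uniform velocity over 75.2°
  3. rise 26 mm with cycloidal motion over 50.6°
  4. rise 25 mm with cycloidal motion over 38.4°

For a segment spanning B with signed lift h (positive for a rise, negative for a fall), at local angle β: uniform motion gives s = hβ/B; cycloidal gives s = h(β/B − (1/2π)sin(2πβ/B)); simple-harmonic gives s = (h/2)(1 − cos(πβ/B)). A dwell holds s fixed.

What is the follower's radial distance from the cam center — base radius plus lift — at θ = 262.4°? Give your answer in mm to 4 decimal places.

seg 1 [0°–195.8°] uniform, h=6: full span → s += 6 → s = 6.0000
seg 2 [195.8°–271°] uniform, h=13: θ=262.4° here. β=66.6, B=75.2. 13·66.6/75.2 = 11.5133 → s = 17.5133
radial distance = base radius + s = 40 + 17.5133 = 57.5133

57.5133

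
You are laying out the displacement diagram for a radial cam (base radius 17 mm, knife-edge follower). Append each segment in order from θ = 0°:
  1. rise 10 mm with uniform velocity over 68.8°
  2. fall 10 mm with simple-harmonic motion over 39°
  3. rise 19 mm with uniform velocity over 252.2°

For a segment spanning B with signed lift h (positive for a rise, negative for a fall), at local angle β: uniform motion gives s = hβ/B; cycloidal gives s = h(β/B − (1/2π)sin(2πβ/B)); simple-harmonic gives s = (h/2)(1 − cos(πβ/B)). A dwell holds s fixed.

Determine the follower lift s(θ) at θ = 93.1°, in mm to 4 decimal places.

seg 1 [0°–68.8°] uniform, h=10: full span → s += 10 → s = 10.0000
seg 2 [68.8°–107.8°] simple-harmonic, h=-10: θ=93.1° here. β=24.3, B=39. -10/2·(1 − cos(π·0.6231)) = -6.8855 → s = 3.1145

3.1145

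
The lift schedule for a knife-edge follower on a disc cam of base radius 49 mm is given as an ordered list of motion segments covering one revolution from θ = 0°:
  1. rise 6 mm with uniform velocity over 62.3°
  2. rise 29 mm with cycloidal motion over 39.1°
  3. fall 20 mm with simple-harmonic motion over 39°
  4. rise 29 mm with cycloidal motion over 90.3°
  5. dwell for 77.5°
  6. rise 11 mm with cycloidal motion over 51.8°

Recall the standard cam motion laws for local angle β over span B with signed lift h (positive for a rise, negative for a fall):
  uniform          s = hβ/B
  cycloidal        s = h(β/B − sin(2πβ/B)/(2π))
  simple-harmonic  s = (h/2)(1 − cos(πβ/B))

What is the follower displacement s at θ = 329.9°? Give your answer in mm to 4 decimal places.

seg 1 [0°–62.3°] uniform, h=6: full span → s += 6 → s = 6.0000
seg 2 [62.3°–101.4°] cycloidal, h=29: full span → s += 29 → s = 35.0000
seg 3 [101.4°–140.4°] simple-harmonic, h=-20: full span → s += -20 → s = 15.0000
seg 4 [140.4°–230.7°] cycloidal, h=29: full span → s += 29 → s = 44.0000
seg 5 [230.7°–308.2°] dwell: s stays 44.0000
seg 6 [308.2°–360°] cycloidal, h=11: θ=329.9° here. β=21.7, B=51.8. 11·(0.4189 − sin(2π·0.4189)/(2π)) = 3.7543 → s = 47.7543

47.7543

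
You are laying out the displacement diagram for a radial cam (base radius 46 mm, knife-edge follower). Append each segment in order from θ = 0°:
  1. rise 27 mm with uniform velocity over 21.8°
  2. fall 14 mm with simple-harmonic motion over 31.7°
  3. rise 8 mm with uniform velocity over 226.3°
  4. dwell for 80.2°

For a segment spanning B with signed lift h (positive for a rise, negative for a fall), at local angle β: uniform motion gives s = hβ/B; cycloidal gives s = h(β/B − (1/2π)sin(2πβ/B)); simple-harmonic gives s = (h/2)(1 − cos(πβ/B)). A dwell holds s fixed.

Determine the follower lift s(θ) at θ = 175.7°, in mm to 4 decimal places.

seg 1 [0°–21.8°] uniform, h=27: full span → s += 27 → s = 27.0000
seg 2 [21.8°–53.5°] simple-harmonic, h=-14: full span → s += -14 → s = 13.0000
seg 3 [53.5°–279.8°] uniform, h=8: θ=175.7° here. β=122.2, B=226.3. 8·122.2/226.3 = 4.3199 → s = 17.3199

17.3199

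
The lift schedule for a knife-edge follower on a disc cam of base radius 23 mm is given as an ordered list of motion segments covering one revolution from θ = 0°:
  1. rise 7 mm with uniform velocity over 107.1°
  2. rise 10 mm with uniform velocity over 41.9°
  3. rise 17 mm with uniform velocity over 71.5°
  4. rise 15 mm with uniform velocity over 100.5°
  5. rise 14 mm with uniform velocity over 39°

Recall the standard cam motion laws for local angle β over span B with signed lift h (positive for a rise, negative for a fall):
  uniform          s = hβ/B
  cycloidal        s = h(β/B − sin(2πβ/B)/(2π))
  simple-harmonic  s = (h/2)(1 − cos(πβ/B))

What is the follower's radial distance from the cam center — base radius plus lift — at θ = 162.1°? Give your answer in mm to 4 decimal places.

seg 1 [0°–107.1°] uniform, h=7: full span → s += 7 → s = 7.0000
seg 2 [107.1°–149°] uniform, h=10: full span → s += 10 → s = 17.0000
seg 3 [149°–220.5°] uniform, h=17: θ=162.1° here. β=13.1, B=71.5. 17·13.1/71.5 = 3.1147 → s = 20.1147
radial distance = base radius + s = 23 + 20.1147 = 43.1147

43.1147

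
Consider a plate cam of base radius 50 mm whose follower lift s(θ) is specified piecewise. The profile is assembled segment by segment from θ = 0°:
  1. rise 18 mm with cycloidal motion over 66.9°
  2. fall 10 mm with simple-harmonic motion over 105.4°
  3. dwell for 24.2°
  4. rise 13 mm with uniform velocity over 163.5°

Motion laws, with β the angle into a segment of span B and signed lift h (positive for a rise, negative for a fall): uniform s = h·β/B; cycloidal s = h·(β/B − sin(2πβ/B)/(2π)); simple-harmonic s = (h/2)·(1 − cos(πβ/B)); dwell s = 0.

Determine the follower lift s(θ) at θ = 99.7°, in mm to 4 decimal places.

seg 1 [0°–66.9°] cycloidal, h=18: full span → s += 18 → s = 18.0000
seg 2 [66.9°–172.3°] simple-harmonic, h=-10: θ=99.7° here. β=32.8, B=105.4. -10/2·(1 − cos(π·0.3112)) = -2.2051 → s = 15.7949

15.7949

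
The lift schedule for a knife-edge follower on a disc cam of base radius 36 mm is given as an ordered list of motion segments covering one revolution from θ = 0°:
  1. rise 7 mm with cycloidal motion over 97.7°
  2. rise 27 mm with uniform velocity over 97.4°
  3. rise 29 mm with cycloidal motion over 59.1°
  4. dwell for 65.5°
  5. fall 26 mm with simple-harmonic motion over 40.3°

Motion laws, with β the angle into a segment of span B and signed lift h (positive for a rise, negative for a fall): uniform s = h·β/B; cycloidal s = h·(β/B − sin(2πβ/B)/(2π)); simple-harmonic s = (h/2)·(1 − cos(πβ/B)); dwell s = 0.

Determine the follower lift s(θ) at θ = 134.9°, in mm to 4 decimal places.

seg 1 [0°–97.7°] cycloidal, h=7: full span → s += 7 → s = 7.0000
seg 2 [97.7°–195.1°] uniform, h=27: θ=134.9° here. β=37.2, B=97.4. 27·37.2/97.4 = 10.3121 → s = 17.3121

17.3121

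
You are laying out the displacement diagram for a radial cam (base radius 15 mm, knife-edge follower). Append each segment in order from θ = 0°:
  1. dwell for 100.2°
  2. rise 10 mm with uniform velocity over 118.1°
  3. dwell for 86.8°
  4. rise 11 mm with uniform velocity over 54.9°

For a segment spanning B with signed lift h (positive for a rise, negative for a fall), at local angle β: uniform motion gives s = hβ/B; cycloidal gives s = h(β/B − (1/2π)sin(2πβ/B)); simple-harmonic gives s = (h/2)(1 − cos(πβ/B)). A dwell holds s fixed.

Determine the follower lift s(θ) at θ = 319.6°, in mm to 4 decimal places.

seg 1 [0°–100.2°] dwell: s stays 0.0000
seg 2 [100.2°–218.3°] uniform, h=10: full span → s += 10 → s = 10.0000
seg 3 [218.3°–305.1°] dwell: s stays 10.0000
seg 4 [305.1°–360°] uniform, h=11: θ=319.6° here. β=14.5, B=54.9. 11·14.5/54.9 = 2.9053 → s = 12.9053

12.9053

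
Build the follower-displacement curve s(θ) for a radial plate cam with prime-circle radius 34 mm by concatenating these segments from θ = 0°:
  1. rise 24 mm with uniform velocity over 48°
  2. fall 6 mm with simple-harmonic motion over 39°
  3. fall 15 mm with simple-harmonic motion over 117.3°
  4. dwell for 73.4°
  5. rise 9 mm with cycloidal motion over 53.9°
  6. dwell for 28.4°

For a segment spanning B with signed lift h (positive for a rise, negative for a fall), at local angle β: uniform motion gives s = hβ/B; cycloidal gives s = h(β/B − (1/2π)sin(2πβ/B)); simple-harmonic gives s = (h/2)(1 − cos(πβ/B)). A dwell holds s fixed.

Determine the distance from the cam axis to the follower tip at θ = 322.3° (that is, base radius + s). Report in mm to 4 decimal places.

seg 1 [0°–48°] uniform, h=24: full span → s += 24 → s = 24.0000
seg 2 [48°–87°] simple-harmonic, h=-6: full span → s += -6 → s = 18.0000
seg 3 [87°–204.3°] simple-harmonic, h=-15: full span → s += -15 → s = 3.0000
seg 4 [204.3°–277.7°] dwell: s stays 3.0000
seg 5 [277.7°–331.6°] cycloidal, h=9: θ=322.3° here. β=44.6, B=53.9. 9·(0.8275 − sin(2π·0.8275)/(2π)) = 8.7132 → s = 11.7132
radial distance = base radius + s = 34 + 11.7132 = 45.7132

45.7132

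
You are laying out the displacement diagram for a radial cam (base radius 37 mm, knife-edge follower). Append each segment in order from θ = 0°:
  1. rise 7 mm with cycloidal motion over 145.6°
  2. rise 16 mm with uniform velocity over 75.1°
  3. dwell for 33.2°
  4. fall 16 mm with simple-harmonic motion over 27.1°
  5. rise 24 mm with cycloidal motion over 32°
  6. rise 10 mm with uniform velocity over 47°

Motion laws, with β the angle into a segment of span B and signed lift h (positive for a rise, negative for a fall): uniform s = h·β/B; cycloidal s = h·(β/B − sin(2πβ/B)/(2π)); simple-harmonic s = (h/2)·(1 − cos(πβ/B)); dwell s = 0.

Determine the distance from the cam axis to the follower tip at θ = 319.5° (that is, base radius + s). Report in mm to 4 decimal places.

seg 1 [0°–145.6°] cycloidal, h=7: full span → s += 7 → s = 7.0000
seg 2 [145.6°–220.7°] uniform, h=16: full span → s += 16 → s = 23.0000
seg 3 [220.7°–253.9°] dwell: s stays 23.0000
seg 4 [253.9°–281°] simple-harmonic, h=-16: full span → s += -16 → s = 7.0000
seg 5 [281°–313°] cycloidal, h=24: full span → s += 24 → s = 31.0000
seg 6 [313°–360°] uniform, h=10: θ=319.5° here. β=6.5, B=47. 10·6.5/47 = 1.3830 → s = 32.3830
radial distance = base radius + s = 37 + 32.3830 = 69.3830

69.3830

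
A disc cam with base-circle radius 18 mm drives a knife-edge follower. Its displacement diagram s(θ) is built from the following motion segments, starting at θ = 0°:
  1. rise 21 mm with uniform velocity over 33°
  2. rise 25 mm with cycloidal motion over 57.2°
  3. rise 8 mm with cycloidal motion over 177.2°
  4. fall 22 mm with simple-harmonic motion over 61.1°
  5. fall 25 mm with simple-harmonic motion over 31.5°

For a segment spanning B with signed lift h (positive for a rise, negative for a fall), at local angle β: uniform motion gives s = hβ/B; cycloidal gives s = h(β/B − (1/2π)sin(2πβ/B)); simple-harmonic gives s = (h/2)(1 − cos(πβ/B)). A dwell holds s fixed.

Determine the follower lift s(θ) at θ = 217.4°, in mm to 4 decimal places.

seg 1 [0°–33°] uniform, h=21: full span → s += 21 → s = 21.0000
seg 2 [33°–90.2°] cycloidal, h=25: full span → s += 25 → s = 46.0000
seg 3 [90.2°–267.4°] cycloidal, h=8: θ=217.4° here. β=127.2, B=177.2. 8·(0.7178 − sin(2π·0.7178)/(2π)) = 6.9900 → s = 52.9900

52.9900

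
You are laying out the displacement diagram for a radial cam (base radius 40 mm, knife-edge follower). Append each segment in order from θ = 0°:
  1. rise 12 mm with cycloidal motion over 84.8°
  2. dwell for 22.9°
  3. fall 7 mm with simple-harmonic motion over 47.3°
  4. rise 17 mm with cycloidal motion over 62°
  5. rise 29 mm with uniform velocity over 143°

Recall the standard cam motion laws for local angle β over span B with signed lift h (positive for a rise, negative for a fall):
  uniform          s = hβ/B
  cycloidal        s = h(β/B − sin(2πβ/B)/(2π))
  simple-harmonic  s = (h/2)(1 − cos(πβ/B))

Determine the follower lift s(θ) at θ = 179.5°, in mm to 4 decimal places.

seg 1 [0°–84.8°] cycloidal, h=12: full span → s += 12 → s = 12.0000
seg 2 [84.8°–107.7°] dwell: s stays 12.0000
seg 3 [107.7°–155°] simple-harmonic, h=-7: full span → s += -7 → s = 5.0000
seg 4 [155°–217°] cycloidal, h=17: θ=179.5° here. β=24.5, B=62. 17·(0.3952 − sin(2π·0.3952)/(2π)) = 5.0616 → s = 10.0616

10.0616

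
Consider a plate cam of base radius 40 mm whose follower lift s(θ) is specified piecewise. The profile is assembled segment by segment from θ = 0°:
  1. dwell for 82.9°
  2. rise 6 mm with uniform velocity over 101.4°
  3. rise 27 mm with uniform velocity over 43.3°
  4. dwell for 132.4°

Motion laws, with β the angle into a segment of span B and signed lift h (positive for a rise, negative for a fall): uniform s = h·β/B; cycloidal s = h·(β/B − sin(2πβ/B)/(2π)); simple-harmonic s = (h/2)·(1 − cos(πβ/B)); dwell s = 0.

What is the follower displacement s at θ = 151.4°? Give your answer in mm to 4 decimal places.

seg 1 [0°–82.9°] dwell: s stays 0.0000
seg 2 [82.9°–184.3°] uniform, h=6: θ=151.4° here. β=68.5, B=101.4. 6·68.5/101.4 = 4.0533 → s = 4.0533

4.0533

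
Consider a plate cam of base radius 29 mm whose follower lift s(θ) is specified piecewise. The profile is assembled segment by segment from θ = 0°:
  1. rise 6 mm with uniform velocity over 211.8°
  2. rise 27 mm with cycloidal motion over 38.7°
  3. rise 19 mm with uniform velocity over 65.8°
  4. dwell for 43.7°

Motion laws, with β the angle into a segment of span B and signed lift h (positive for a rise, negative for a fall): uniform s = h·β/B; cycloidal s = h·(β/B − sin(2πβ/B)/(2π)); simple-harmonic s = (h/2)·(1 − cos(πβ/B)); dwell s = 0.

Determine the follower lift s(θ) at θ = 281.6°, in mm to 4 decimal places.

seg 1 [0°–211.8°] uniform, h=6: full span → s += 6 → s = 6.0000
seg 2 [211.8°–250.5°] cycloidal, h=27: full span → s += 27 → s = 33.0000
seg 3 [250.5°–316.3°] uniform, h=19: θ=281.6° here. β=31.1, B=65.8. 19·31.1/65.8 = 8.9802 → s = 41.9802

41.9802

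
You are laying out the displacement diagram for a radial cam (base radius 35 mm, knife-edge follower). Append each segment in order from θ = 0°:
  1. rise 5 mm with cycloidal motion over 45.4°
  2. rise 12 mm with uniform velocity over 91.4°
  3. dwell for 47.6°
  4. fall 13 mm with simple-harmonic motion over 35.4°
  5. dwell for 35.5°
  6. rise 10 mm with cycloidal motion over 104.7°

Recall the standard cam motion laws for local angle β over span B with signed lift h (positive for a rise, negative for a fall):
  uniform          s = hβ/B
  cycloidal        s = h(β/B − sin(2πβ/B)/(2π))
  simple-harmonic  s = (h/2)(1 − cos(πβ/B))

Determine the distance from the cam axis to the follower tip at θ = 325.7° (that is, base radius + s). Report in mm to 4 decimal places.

seg 1 [0°–45.4°] cycloidal, h=5: full span → s += 5 → s = 5.0000
seg 2 [45.4°–136.8°] uniform, h=12: full span → s += 12 → s = 17.0000
seg 3 [136.8°–184.4°] dwell: s stays 17.0000
seg 4 [184.4°–219.8°] simple-harmonic, h=-13: full span → s += -13 → s = 4.0000
seg 5 [219.8°–255.3°] dwell: s stays 4.0000
seg 6 [255.3°–360°] cycloidal, h=10: θ=325.7° here. β=70.4, B=104.7. 10·(0.6724 − sin(2π·0.6724)/(2π)) = 8.1300 → s = 12.1300
radial distance = base radius + s = 35 + 12.1300 = 47.1300

47.1300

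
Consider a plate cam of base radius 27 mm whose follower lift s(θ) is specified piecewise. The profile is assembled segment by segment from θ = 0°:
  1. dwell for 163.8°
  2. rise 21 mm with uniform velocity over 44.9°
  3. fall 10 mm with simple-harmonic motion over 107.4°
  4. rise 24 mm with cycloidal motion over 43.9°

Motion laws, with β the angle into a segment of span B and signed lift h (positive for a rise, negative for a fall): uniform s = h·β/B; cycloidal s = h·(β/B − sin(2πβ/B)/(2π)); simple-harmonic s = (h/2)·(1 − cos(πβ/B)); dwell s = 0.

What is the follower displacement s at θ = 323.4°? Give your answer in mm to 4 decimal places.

seg 1 [0°–163.8°] dwell: s stays 0.0000
seg 2 [163.8°–208.7°] uniform, h=21: full span → s += 21 → s = 21.0000
seg 3 [208.7°–316.1°] simple-harmonic, h=-10: full span → s += -10 → s = 11.0000
seg 4 [316.1°–360°] cycloidal, h=24: θ=323.4° here. β=7.3, B=43.9. 24·(0.1663 − sin(2π·0.1663)/(2π)) = 0.6875 → s = 11.6875

11.6875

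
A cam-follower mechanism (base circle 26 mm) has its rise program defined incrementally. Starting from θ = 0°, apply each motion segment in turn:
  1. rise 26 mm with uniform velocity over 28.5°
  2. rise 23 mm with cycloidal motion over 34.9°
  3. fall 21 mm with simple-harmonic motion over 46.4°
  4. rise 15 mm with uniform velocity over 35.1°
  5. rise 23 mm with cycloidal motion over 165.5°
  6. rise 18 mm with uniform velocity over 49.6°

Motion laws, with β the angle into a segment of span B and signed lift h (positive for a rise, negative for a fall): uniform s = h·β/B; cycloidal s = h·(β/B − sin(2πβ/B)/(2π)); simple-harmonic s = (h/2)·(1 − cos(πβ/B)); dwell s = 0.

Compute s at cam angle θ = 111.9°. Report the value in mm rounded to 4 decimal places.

seg 1 [0°–28.5°] uniform, h=26: full span → s += 26 → s = 26.0000
seg 2 [28.5°–63.4°] cycloidal, h=23: full span → s += 23 → s = 49.0000
seg 3 [63.4°–109.8°] simple-harmonic, h=-21: full span → s += -21 → s = 28.0000
seg 4 [109.8°–144.9°] uniform, h=15: θ=111.9° here. β=2.1, B=35.1. 15·2.1/35.1 = 0.8974 → s = 28.8974

28.8974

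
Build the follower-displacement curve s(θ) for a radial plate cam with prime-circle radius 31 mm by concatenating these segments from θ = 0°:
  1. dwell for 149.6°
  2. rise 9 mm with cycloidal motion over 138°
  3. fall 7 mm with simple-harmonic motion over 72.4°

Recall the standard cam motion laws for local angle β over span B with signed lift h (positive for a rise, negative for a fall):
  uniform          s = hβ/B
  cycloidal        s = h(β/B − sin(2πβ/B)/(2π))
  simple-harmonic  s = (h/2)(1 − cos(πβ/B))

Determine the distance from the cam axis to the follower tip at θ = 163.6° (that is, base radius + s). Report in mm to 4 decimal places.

seg 1 [0°–149.6°] dwell: s stays 0.0000
seg 2 [149.6°–287.6°] cycloidal, h=9: θ=163.6° here. β=14, B=138. 9·(0.1014 − sin(2π·0.1014)/(2π)) = 0.0606 → s = 0.0606
radial distance = base radius + s = 31 + 0.0606 = 31.0606

31.0606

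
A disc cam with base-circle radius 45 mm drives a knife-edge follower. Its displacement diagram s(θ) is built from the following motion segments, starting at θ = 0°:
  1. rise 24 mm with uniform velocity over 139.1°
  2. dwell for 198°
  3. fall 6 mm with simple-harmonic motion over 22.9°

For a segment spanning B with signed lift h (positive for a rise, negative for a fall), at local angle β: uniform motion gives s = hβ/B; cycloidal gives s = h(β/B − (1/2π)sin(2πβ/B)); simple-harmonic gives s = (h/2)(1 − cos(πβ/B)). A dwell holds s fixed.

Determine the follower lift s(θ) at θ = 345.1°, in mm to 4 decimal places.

seg 1 [0°–139.1°] uniform, h=24: full span → s += 24 → s = 24.0000
seg 2 [139.1°–337.1°] dwell: s stays 24.0000
seg 3 [337.1°–360°] simple-harmonic, h=-6: θ=345.1° here. β=8, B=22.9. -6/2·(1 − cos(π·0.3493)) = -1.6325 → s = 22.3675

22.3675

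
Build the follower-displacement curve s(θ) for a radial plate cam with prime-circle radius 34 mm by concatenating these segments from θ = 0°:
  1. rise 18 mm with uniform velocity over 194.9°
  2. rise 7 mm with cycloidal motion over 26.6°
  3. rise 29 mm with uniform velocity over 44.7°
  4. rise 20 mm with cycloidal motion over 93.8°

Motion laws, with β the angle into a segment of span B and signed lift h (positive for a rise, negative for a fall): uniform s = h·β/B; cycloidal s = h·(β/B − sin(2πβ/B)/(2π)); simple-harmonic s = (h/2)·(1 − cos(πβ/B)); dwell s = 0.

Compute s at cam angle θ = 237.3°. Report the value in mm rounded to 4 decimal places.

seg 1 [0°–194.9°] uniform, h=18: full span → s += 18 → s = 18.0000
seg 2 [194.9°–221.5°] cycloidal, h=7: full span → s += 7 → s = 25.0000
seg 3 [221.5°–266.2°] uniform, h=29: θ=237.3° here. β=15.8, B=44.7. 29·15.8/44.7 = 10.2506 → s = 35.2506

35.2506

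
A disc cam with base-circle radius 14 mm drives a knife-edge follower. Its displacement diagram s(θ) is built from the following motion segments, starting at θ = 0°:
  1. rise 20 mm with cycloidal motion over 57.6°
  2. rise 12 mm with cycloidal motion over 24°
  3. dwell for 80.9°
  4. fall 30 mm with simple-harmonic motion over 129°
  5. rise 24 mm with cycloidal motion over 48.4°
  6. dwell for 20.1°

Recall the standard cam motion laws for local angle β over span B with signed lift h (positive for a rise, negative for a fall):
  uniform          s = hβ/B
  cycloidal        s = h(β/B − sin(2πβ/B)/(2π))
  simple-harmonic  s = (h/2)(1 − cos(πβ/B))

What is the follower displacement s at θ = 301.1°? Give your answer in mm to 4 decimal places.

seg 1 [0°–57.6°] cycloidal, h=20: full span → s += 20 → s = 20.0000
seg 2 [57.6°–81.6°] cycloidal, h=12: full span → s += 12 → s = 32.0000
seg 3 [81.6°–162.5°] dwell: s stays 32.0000
seg 4 [162.5°–291.5°] simple-harmonic, h=-30: full span → s += -30 → s = 2.0000
seg 5 [291.5°–339.9°] cycloidal, h=24: θ=301.1° here. β=9.6, B=48.4. 24·(0.1983 − sin(2π·0.1983)/(2π)) = 1.1400 → s = 3.1400

3.1400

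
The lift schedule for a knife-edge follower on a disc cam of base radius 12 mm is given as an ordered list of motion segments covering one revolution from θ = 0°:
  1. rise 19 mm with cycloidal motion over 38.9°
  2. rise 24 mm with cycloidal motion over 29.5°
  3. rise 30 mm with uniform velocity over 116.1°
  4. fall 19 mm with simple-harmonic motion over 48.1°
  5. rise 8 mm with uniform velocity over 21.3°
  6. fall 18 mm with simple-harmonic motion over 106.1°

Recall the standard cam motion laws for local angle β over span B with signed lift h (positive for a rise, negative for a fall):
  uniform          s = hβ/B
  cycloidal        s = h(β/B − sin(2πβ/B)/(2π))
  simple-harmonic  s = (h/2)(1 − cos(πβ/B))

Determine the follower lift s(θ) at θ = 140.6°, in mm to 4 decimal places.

seg 1 [0°–38.9°] cycloidal, h=19: full span → s += 19 → s = 19.0000
seg 2 [38.9°–68.4°] cycloidal, h=24: full span → s += 24 → s = 43.0000
seg 3 [68.4°–184.5°] uniform, h=30: θ=140.6° here. β=72.2, B=116.1. 30·72.2/116.1 = 18.6563 → s = 61.6563

61.6563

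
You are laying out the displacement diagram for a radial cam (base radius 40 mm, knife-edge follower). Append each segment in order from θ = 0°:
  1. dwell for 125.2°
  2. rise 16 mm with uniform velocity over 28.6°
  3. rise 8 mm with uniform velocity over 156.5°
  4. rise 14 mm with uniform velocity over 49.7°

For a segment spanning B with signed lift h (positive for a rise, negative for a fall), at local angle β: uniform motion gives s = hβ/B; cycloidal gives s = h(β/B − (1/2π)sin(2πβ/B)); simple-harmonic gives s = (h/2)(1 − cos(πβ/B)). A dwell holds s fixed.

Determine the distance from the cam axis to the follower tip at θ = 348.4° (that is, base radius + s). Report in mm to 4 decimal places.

seg 1 [0°–125.2°] dwell: s stays 0.0000
seg 2 [125.2°–153.8°] uniform, h=16: full span → s += 16 → s = 16.0000
seg 3 [153.8°–310.3°] uniform, h=8: full span → s += 8 → s = 24.0000
seg 4 [310.3°–360°] uniform, h=14: θ=348.4° here. β=38.1, B=49.7. 14·38.1/49.7 = 10.7324 → s = 34.7324
radial distance = base radius + s = 40 + 34.7324 = 74.7324

74.7324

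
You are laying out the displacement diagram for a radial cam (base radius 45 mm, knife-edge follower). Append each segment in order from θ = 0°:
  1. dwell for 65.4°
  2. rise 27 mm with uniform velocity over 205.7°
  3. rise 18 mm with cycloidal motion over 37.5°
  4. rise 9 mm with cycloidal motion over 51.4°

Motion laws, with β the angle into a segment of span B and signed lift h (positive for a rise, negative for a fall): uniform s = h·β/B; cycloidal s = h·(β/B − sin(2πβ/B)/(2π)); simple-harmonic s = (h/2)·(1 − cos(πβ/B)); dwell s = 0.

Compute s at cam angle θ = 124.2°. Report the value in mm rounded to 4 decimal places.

seg 1 [0°–65.4°] dwell: s stays 0.0000
seg 2 [65.4°–271.1°] uniform, h=27: θ=124.2° here. β=58.8, B=205.7. 27·58.8/205.7 = 7.7180 → s = 7.7180

7.7180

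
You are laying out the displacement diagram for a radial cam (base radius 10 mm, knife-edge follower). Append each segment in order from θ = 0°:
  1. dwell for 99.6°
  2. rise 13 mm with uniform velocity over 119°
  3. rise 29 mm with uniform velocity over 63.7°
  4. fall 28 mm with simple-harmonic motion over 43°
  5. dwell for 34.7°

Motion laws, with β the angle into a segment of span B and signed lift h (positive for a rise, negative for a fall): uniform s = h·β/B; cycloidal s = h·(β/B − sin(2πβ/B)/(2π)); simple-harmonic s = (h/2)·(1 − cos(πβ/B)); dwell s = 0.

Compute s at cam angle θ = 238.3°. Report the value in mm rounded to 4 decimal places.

seg 1 [0°–99.6°] dwell: s stays 0.0000
seg 2 [99.6°–218.6°] uniform, h=13: full span → s += 13 → s = 13.0000
seg 3 [218.6°–282.3°] uniform, h=29: θ=238.3° here. β=19.7, B=63.7. 29·19.7/63.7 = 8.9686 → s = 21.9686

21.9686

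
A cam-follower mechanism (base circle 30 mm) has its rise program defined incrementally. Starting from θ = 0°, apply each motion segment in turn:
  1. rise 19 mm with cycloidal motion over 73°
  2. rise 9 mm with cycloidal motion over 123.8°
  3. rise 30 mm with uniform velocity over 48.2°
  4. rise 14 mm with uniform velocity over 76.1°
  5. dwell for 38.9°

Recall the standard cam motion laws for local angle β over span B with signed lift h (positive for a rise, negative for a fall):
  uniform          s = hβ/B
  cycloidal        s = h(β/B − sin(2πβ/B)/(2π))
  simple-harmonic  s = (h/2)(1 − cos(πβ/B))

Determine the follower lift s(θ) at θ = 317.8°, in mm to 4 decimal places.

seg 1 [0°–73°] cycloidal, h=19: full span → s += 19 → s = 19.0000
seg 2 [73°–196.8°] cycloidal, h=9: full span → s += 9 → s = 28.0000
seg 3 [196.8°–245°] uniform, h=30: full span → s += 30 → s = 58.0000
seg 4 [245°–321.1°] uniform, h=14: θ=317.8° here. β=72.8, B=76.1. 14·72.8/76.1 = 13.3929 → s = 71.3929

71.3929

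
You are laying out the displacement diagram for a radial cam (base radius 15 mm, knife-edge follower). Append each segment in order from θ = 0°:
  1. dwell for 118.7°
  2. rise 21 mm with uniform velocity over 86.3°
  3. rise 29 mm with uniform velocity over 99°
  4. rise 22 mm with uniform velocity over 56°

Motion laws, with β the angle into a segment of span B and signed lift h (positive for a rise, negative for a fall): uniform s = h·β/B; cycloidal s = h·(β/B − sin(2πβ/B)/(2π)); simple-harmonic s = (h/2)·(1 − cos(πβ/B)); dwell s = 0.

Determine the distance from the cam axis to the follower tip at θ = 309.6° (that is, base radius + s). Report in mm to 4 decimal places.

seg 1 [0°–118.7°] dwell: s stays 0.0000
seg 2 [118.7°–205°] uniform, h=21: full span → s += 21 → s = 21.0000
seg 3 [205°–304°] uniform, h=29: full span → s += 29 → s = 50.0000
seg 4 [304°–360°] uniform, h=22: θ=309.6° here. β=5.6, B=56. 22·5.6/56 = 2.2000 → s = 52.2000
radial distance = base radius + s = 15 + 52.2000 = 67.2000

67.2000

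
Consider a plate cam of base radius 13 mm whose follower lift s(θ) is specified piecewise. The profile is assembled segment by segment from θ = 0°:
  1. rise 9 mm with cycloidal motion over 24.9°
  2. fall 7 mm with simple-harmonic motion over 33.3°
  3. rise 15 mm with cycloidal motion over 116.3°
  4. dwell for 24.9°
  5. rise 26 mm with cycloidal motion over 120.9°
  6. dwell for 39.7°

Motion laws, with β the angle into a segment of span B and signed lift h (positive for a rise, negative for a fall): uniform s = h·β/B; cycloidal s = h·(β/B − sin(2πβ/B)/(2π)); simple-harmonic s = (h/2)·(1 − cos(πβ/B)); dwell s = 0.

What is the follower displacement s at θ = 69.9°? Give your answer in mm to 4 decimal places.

seg 1 [0°–24.9°] cycloidal, h=9: full span → s += 9 → s = 9.0000
seg 2 [24.9°–58.2°] simple-harmonic, h=-7: full span → s += -7 → s = 2.0000
seg 3 [58.2°–174.5°] cycloidal, h=15: θ=69.9° here. β=11.7, B=116.3. 15·(0.1006 − sin(2π·0.1006)/(2π)) = 0.0985 → s = 2.0985

2.0985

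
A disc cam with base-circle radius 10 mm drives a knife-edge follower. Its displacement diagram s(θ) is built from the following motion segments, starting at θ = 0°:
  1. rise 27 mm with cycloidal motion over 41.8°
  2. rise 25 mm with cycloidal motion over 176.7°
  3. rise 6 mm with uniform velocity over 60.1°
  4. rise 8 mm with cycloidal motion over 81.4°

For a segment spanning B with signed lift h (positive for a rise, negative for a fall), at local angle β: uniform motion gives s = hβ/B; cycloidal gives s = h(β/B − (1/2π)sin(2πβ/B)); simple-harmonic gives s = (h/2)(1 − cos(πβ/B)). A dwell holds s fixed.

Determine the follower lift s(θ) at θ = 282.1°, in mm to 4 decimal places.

seg 1 [0°–41.8°] cycloidal, h=27: full span → s += 27 → s = 27.0000
seg 2 [41.8°–218.5°] cycloidal, h=25: full span → s += 25 → s = 52.0000
seg 3 [218.5°–278.6°] uniform, h=6: full span → s += 6 → s = 58.0000
seg 4 [278.6°–360°] cycloidal, h=8: θ=282.1° here. β=3.5, B=81.4. 8·(0.0430 − sin(2π·0.0430)/(2π)) = 0.0042 → s = 58.0042

58.0042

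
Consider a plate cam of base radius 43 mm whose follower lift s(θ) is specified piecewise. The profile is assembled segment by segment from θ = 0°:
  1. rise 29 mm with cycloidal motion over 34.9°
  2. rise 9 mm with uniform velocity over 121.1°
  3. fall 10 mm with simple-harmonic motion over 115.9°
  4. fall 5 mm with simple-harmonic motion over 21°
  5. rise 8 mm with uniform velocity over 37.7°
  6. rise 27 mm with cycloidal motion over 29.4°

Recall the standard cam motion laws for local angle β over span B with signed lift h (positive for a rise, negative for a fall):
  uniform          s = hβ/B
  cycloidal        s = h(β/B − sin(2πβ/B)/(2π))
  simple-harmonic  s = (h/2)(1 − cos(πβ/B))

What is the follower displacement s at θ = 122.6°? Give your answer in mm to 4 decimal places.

seg 1 [0°–34.9°] cycloidal, h=29: full span → s += 29 → s = 29.0000
seg 2 [34.9°–156°] uniform, h=9: θ=122.6° here. β=87.7, B=121.1. 9·87.7/121.1 = 6.5178 → s = 35.5178

35.5178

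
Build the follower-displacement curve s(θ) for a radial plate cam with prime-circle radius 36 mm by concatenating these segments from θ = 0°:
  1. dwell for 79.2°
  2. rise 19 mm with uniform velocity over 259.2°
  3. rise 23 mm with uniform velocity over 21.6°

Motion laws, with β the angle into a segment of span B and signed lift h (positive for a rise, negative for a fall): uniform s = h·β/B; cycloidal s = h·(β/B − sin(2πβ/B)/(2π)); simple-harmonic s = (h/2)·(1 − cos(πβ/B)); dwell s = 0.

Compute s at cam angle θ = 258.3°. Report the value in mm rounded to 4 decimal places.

seg 1 [0°–79.2°] dwell: s stays 0.0000
seg 2 [79.2°–338.4°] uniform, h=19: θ=258.3° here. β=179.1, B=259.2. 19·179.1/259.2 = 13.1285 → s = 13.1285

13.1285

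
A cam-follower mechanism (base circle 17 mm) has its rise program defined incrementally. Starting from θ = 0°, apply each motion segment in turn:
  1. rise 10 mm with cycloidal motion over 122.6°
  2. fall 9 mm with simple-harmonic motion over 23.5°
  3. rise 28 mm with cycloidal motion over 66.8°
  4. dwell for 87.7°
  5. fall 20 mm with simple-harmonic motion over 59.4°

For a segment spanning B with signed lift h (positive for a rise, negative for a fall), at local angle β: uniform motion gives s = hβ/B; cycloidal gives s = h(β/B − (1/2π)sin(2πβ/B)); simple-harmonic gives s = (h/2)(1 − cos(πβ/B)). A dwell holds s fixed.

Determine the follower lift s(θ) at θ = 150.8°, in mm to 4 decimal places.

seg 1 [0°–122.6°] cycloidal, h=10: full span → s += 10 → s = 10.0000
seg 2 [122.6°–146.1°] simple-harmonic, h=-9: full span → s += -9 → s = 1.0000
seg 3 [146.1°–212.9°] cycloidal, h=28: θ=150.8° here. β=4.7, B=66.8. 28·(0.0704 − sin(2π·0.0704)/(2π)) = 0.0635 → s = 1.0635

1.0635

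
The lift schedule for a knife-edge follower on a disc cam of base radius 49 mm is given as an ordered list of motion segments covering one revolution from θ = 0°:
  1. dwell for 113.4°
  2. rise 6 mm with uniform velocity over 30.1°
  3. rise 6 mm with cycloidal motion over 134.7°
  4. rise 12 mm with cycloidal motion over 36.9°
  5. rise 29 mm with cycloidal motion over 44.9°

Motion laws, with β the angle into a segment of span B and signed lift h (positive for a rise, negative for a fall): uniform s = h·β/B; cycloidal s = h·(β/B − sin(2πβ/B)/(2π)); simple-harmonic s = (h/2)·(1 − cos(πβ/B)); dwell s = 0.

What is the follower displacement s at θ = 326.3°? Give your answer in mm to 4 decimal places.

seg 1 [0°–113.4°] dwell: s stays 0.0000
seg 2 [113.4°–143.5°] uniform, h=6: full span → s += 6 → s = 6.0000
seg 3 [143.5°–278.2°] cycloidal, h=6: full span → s += 6 → s = 12.0000
seg 4 [278.2°–315.1°] cycloidal, h=12: full span → s += 12 → s = 24.0000
seg 5 [315.1°–360°] cycloidal, h=29: θ=326.3° here. β=11.2, B=44.9. 29·(0.2494 − sin(2π·0.2494)/(2π)) = 2.6184 → s = 26.6184

26.6184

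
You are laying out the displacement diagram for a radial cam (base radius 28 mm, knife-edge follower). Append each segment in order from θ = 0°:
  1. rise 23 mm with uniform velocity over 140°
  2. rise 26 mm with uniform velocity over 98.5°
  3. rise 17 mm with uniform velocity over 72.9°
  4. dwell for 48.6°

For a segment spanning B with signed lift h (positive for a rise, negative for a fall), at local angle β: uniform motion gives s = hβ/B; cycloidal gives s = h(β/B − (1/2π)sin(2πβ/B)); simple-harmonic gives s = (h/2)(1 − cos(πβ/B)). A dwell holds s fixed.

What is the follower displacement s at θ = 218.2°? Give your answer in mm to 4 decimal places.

seg 1 [0°–140°] uniform, h=23: full span → s += 23 → s = 23.0000
seg 2 [140°–238.5°] uniform, h=26: θ=218.2° here. β=78.2, B=98.5. 26·78.2/98.5 = 20.6416 → s = 43.6416

43.6416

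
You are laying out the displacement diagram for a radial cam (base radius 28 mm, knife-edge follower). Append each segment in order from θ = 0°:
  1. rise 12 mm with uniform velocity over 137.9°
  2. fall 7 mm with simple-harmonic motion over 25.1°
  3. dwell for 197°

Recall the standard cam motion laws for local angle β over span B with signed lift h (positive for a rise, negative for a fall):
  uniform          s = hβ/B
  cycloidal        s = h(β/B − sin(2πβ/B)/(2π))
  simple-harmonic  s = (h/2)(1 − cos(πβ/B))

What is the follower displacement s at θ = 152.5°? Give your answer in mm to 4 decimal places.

seg 1 [0°–137.9°] uniform, h=12: full span → s += 12 → s = 12.0000
seg 2 [137.9°–163°] simple-harmonic, h=-7: θ=152.5° here. β=14.6, B=25.1. -7/2·(1 − cos(π·0.5817)) = -4.3882 → s = 7.6118

7.6118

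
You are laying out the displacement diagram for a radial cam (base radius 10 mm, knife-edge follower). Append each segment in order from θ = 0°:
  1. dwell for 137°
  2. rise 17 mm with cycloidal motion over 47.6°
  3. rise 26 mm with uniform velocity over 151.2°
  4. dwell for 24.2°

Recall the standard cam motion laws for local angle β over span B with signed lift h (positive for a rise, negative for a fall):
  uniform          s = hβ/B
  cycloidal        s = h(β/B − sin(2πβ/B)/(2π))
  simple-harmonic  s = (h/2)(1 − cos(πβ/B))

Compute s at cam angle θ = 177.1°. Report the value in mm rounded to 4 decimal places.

seg 1 [0°–137°] dwell: s stays 0.0000
seg 2 [137°–184.6°] cycloidal, h=17: θ=177.1° here. β=40.1, B=47.6. 17·(0.8424 − sin(2π·0.8424)/(2π)) = 16.5834 → s = 16.5834

16.5834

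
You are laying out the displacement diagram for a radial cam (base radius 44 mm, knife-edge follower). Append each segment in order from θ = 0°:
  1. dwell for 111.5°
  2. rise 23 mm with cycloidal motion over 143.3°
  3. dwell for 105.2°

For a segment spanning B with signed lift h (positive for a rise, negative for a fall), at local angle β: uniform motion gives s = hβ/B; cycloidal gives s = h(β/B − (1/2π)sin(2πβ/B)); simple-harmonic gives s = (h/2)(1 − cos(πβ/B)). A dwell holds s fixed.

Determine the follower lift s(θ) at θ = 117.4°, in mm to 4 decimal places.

seg 1 [0°–111.5°] dwell: s stays 0.0000
seg 2 [111.5°–254.8°] cycloidal, h=23: θ=117.4° here. β=5.9, B=143.3. 23·(0.0412 − sin(2π·0.0412)/(2π)) = 0.0105 → s = 0.0105

0.0105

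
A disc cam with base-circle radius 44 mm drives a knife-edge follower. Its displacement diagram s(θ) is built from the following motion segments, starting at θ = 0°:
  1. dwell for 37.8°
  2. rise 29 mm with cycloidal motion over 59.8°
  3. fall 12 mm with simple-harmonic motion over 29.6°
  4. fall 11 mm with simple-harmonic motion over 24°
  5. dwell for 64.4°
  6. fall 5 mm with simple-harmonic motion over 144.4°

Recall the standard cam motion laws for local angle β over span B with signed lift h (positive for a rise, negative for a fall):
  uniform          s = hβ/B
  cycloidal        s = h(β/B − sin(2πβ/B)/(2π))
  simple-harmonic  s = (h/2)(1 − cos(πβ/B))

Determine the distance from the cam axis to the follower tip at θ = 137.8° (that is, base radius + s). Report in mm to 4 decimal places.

seg 1 [0°–37.8°] dwell: s stays 0.0000
seg 2 [37.8°–97.6°] cycloidal, h=29: full span → s += 29 → s = 29.0000
seg 3 [97.6°–127.2°] simple-harmonic, h=-12: full span → s += -12 → s = 17.0000
seg 4 [127.2°–151.2°] simple-harmonic, h=-11: θ=137.8° here. β=10.6, B=24. -11/2·(1 − cos(π·0.4417)) = -4.4977 → s = 12.5023
radial distance = base radius + s = 44 + 12.5023 = 56.5023

56.5023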